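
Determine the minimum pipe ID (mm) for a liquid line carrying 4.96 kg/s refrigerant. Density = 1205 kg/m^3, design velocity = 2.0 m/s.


A = m_dot / (rho * v) = 4.96 / (1205 * 2.0) = 0.002058091286 m^2
d = sqrt(4*A/pi) * 1000
d = 51.2 mm

51.2


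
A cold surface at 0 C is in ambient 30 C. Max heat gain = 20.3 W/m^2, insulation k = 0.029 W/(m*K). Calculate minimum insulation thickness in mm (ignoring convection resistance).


dT = 30 - (0) = 30 K
thickness = k * dT / q_max * 1000
thickness = 0.029 * 30 / 20.3 * 1000
thickness = 42.9 mm

42.9


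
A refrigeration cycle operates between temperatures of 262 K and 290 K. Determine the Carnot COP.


dT = 290 - 262 = 28 K
COP_carnot = T_cold / dT = 262 / 28
COP_carnot = 9.357

9.357


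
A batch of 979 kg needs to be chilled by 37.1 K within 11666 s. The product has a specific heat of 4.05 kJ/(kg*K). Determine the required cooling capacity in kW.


Q = m * cp * dT / t
Q = 979 * 4.05 * 37.1 / 11666
Q = 12.609 kW

12.609


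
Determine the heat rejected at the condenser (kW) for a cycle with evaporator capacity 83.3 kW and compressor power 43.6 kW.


Q_cond = Q_evap + W
Q_cond = 83.3 + 43.6
Q_cond = 126.9 kW

126.9


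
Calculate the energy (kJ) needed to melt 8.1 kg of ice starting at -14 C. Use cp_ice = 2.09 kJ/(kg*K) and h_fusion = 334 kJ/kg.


Sensible heat = cp * dT = 2.09 * 14 = 29.26 kJ/kg
Total per kg = 29.26 + 334 = 363.26 kJ/kg
Q = m * total = 8.1 * 363.26
Q = 2942.4 kJ

2942.4


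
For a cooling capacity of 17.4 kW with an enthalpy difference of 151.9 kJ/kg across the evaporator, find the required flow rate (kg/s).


m_dot = Q / dh
m_dot = 17.4 / 151.9
m_dot = 0.1145 kg/s

0.1145


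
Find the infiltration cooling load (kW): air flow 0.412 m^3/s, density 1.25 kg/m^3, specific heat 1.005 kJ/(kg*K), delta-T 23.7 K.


Q = V_dot * rho * cp * dT
Q = 0.412 * 1.25 * 1.005 * 23.7
Q = 12.267 kW

12.267


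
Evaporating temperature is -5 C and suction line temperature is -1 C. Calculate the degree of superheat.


Superheat = T_suction - T_evap
Superheat = -1 - (-5)
Superheat = 4 K

4


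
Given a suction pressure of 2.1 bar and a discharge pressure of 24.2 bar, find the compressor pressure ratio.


PR = P_high / P_low
PR = 24.2 / 2.1
PR = 11.524

11.524


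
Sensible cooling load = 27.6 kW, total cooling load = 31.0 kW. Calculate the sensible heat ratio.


SHR = Q_sensible / Q_total
SHR = 27.6 / 31.0
SHR = 0.89

0.89


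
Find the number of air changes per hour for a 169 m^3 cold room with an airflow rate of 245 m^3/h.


ACH = flow / volume
ACH = 245 / 169
ACH = 1.45

1.45


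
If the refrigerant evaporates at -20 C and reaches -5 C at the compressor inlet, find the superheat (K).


Superheat = T_suction - T_evap
Superheat = -5 - (-20)
Superheat = 15 K

15


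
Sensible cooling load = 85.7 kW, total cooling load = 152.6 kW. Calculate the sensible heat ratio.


SHR = Q_sensible / Q_total
SHR = 85.7 / 152.6
SHR = 0.562

0.562


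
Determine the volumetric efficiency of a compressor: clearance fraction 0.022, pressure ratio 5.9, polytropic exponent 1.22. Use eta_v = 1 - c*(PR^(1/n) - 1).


PR^(1/n) = 5.9^(1/1.22) = 4.28396497
eta_v = 1 - 0.022 * (4.28396497 - 1)
eta_v = 0.9278

0.9278


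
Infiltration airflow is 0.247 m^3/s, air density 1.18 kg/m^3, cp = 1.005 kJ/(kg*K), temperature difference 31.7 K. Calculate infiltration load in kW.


Q = V_dot * rho * cp * dT
Q = 0.247 * 1.18 * 1.005 * 31.7
Q = 9.285 kW

9.285


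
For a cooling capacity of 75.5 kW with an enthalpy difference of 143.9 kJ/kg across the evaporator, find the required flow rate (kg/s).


m_dot = Q / dh
m_dot = 75.5 / 143.9
m_dot = 0.5247 kg/s

0.5247


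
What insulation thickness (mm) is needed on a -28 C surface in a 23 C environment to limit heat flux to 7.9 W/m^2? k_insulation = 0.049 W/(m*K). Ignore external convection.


dT = 23 - (-28) = 51 K
thickness = k * dT / q_max * 1000
thickness = 0.049 * 51 / 7.9 * 1000
thickness = 316.3 mm

316.3


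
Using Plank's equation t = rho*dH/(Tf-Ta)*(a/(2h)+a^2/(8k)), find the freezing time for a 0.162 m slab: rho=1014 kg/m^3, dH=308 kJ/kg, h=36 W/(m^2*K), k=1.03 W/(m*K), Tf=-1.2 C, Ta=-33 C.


dT = -1.2 - (-33) = 31.8 K
term1 = a/(2h) = 0.162/(2*36) = 0.00225
term2 = a^2/(8k) = 0.162^2/(8*1.03) = 0.003184951456
t = rho*dH*1000/dT * (term1 + term2)
t = 1014*308*1000/31.8 * (0.00225 + 0.003184951456)
t = 53377 s

53377


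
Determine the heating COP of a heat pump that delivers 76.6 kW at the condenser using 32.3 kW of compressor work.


COP_hp = Q_cond / W
COP_hp = 76.6 / 32.3
COP_hp = 2.372

2.372


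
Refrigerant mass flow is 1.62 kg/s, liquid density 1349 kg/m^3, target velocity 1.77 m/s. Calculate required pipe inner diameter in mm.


A = m_dot / (rho * v) = 1.62 / (1349 * 1.77) = 0.0006784686711 m^2
d = sqrt(4*A/pi) * 1000
d = 29.4 mm

29.4


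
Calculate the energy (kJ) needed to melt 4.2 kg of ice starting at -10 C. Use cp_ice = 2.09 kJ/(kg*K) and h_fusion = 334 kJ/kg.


Sensible heat = cp * dT = 2.09 * 10 = 20.9 kJ/kg
Total per kg = 20.9 + 334 = 354.9 kJ/kg
Q = m * total = 4.2 * 354.9
Q = 1490.6 kJ

1490.6


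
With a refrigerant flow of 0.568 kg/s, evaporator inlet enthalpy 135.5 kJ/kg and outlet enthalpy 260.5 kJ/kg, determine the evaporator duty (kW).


dh = 260.5 - 135.5 = 125.0 kJ/kg
Q_evap = m_dot * dh = 0.568 * 125.0
Q_evap = 71.0 kW

71.0


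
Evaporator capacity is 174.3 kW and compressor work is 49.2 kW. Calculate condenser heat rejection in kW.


Q_cond = Q_evap + W
Q_cond = 174.3 + 49.2
Q_cond = 223.5 kW

223.5


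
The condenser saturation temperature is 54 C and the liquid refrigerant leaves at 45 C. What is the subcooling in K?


Subcooling = T_cond - T_liquid
Subcooling = 54 - 45
Subcooling = 9 K

9


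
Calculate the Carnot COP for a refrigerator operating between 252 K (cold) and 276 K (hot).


dT = 276 - 252 = 24 K
COP_carnot = T_cold / dT = 252 / 24
COP_carnot = 10.5

10.5


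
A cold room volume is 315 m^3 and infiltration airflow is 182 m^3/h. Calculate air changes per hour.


ACH = flow / volume
ACH = 182 / 315
ACH = 0.578

0.578


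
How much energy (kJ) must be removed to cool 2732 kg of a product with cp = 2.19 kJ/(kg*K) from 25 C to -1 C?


dT = 25 - (-1) = 26 K
Q = m * cp * dT = 2732 * 2.19 * 26
Q = 155560 kJ

155560


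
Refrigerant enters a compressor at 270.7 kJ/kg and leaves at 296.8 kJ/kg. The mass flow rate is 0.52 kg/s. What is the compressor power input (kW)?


dh = 296.8 - 270.7 = 26.1 kJ/kg
W = m_dot * dh = 0.52 * 26.1 = 13.57 kW

13.57


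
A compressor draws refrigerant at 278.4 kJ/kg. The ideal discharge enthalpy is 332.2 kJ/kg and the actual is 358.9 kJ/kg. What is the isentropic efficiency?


dh_ideal = 332.2 - 278.4 = 53.8 kJ/kg
dh_actual = 358.9 - 278.4 = 80.5 kJ/kg
eta_s = dh_ideal / dh_actual = 53.8 / 80.5
eta_s = 0.6683

0.6683


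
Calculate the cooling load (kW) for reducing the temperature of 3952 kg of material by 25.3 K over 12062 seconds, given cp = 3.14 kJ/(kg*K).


Q = m * cp * dT / t
Q = 3952 * 3.14 * 25.3 / 12062
Q = 26.028 kW

26.028


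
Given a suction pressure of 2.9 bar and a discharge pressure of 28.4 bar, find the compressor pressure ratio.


PR = P_high / P_low
PR = 28.4 / 2.9
PR = 9.793

9.793


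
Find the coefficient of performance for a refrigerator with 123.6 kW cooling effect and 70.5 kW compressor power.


COP = Q_evap / W
COP = 123.6 / 70.5
COP = 1.753

1.753


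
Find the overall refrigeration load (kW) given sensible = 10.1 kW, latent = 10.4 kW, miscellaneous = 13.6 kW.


Q_total = Q_s + Q_l + Q_misc
Q_total = 10.1 + 10.4 + 13.6
Q_total = 34.1 kW

34.1


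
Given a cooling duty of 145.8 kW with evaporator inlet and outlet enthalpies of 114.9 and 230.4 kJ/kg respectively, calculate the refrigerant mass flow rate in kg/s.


dh = 230.4 - 114.9 = 115.5 kJ/kg
m_dot = Q / dh = 145.8 / 115.5 = 1.2623 kg/s

1.2623


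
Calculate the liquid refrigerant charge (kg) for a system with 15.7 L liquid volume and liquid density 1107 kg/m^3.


Charge = V * rho / 1000
Charge = 15.7 * 1107 / 1000
Charge = 17.38 kg

17.38


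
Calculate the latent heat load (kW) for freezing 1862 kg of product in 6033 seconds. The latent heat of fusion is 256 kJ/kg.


Q_lat = m * h_fg / t
Q_lat = 1862 * 256 / 6033
Q_lat = 79.01 kW

79.01


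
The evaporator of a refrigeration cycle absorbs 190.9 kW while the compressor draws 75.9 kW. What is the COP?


COP = Q_evap / W
COP = 190.9 / 75.9
COP = 2.515

2.515


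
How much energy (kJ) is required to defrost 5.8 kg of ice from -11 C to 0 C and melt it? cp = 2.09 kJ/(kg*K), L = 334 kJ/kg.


Sensible heat = cp * dT = 2.09 * 11 = 22.99 kJ/kg
Total per kg = 22.99 + 334 = 356.99 kJ/kg
Q = m * total = 5.8 * 356.99
Q = 2070.5 kJ

2070.5


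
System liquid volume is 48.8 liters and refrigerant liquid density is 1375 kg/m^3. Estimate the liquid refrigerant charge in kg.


Charge = V * rho / 1000
Charge = 48.8 * 1375 / 1000
Charge = 67.1 kg

67.1


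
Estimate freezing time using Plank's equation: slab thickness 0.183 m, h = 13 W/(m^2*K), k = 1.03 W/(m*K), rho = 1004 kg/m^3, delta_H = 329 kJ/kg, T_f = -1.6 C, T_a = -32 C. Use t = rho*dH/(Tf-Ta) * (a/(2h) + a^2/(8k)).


dT = -1.6 - (-32) = 30.4 K
term1 = a/(2h) = 0.183/(2*13) = 0.007038461538
term2 = a^2/(8k) = 0.183^2/(8*1.03) = 0.004064199029
t = rho*dH*1000/dT * (term1 + term2)
t = 1004*329*1000/30.4 * (0.007038461538 + 0.004064199029)
t = 120638 s

120638


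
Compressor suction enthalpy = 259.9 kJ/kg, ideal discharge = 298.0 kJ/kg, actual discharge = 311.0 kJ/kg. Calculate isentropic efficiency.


dh_ideal = 298.0 - 259.9 = 38.1 kJ/kg
dh_actual = 311.0 - 259.9 = 51.1 kJ/kg
eta_s = dh_ideal / dh_actual = 38.1 / 51.1
eta_s = 0.7456

0.7456


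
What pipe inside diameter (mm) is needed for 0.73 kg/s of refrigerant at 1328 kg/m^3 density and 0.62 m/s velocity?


A = m_dot / (rho * v) = 0.73 / (1328 * 0.62) = 0.00088661096 m^2
d = sqrt(4*A/pi) * 1000
d = 33.6 mm

33.6


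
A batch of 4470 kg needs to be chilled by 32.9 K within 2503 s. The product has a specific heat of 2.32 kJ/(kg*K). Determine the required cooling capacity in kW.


Q = m * cp * dT / t
Q = 4470 * 2.32 * 32.9 / 2503
Q = 136.311 kW

136.311


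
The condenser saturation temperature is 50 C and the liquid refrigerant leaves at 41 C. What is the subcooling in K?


Subcooling = T_cond - T_liquid
Subcooling = 50 - 41
Subcooling = 9 K

9


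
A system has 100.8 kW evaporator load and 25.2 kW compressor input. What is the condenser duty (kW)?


Q_cond = Q_evap + W
Q_cond = 100.8 + 25.2
Q_cond = 126.0 kW

126.0


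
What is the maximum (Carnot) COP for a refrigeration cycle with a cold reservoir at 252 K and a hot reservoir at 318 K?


dT = 318 - 252 = 66 K
COP_carnot = T_cold / dT = 252 / 66
COP_carnot = 3.818

3.818


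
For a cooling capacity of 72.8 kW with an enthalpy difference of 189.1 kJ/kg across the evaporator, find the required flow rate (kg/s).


m_dot = Q / dh
m_dot = 72.8 / 189.1
m_dot = 0.385 kg/s

0.385


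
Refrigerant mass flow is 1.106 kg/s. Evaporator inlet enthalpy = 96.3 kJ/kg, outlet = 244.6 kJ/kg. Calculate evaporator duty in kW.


dh = 244.6 - 96.3 = 148.3 kJ/kg
Q_evap = m_dot * dh = 1.106 * 148.3
Q_evap = 164.02 kW

164.02


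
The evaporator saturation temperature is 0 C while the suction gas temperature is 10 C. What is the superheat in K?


Superheat = T_suction - T_evap
Superheat = 10 - (0)
Superheat = 10 K

10


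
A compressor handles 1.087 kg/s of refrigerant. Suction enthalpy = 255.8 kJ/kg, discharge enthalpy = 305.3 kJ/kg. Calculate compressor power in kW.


dh = 305.3 - 255.8 = 49.5 kJ/kg
W = m_dot * dh = 1.087 * 49.5 = 53.81 kW

53.81


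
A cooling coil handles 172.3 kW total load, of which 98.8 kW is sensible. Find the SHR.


SHR = Q_sensible / Q_total
SHR = 98.8 / 172.3
SHR = 0.573

0.573


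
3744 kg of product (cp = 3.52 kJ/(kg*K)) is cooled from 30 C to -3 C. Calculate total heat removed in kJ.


dT = 30 - (-3) = 33 K
Q = m * cp * dT = 3744 * 3.52 * 33
Q = 434903 kJ

434903


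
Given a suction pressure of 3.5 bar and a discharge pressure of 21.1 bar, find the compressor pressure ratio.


PR = P_high / P_low
PR = 21.1 / 3.5
PR = 6.029

6.029


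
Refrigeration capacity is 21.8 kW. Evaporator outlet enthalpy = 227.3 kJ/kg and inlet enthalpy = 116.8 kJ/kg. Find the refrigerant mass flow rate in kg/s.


dh = 227.3 - 116.8 = 110.5 kJ/kg
m_dot = Q / dh = 21.8 / 110.5 = 0.1973 kg/s

0.1973


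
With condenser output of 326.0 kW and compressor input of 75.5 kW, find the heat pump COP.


COP_hp = Q_cond / W
COP_hp = 326.0 / 75.5
COP_hp = 4.318

4.318


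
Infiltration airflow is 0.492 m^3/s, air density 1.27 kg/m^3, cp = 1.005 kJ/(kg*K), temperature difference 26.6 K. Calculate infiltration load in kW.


Q = V_dot * rho * cp * dT
Q = 0.492 * 1.27 * 1.005 * 26.6
Q = 16.704 kW

16.704


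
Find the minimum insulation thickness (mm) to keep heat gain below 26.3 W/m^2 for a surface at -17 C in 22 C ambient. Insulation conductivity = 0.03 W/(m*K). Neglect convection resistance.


dT = 22 - (-17) = 39 K
thickness = k * dT / q_max * 1000
thickness = 0.03 * 39 / 26.3 * 1000
thickness = 44.5 mm

44.5


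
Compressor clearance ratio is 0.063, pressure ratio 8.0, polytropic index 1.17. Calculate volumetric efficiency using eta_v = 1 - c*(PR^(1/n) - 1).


PR^(1/n) = 8.0^(1/1.17) = 5.91387014
eta_v = 1 - 0.063 * (5.91387014 - 1)
eta_v = 0.6904

0.6904


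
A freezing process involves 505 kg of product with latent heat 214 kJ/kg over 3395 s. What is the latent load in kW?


Q_lat = m * h_fg / t
Q_lat = 505 * 214 / 3395
Q_lat = 31.83 kW

31.83


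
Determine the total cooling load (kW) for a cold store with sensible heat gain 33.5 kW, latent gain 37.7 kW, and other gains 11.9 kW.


Q_total = Q_s + Q_l + Q_misc
Q_total = 33.5 + 37.7 + 11.9
Q_total = 83.1 kW

83.1


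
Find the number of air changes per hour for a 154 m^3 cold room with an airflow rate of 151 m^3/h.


ACH = flow / volume
ACH = 151 / 154
ACH = 0.981

0.981


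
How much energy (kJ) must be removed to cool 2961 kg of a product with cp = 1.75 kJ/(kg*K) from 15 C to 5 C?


dT = 15 - (5) = 10 K
Q = m * cp * dT = 2961 * 1.75 * 10
Q = 51818 kJ

51818


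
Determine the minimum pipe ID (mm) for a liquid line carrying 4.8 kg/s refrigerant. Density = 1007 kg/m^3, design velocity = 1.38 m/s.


A = m_dot / (rho * v) = 4.8 / (1007 * 1.38) = 0.003454082294 m^2
d = sqrt(4*A/pi) * 1000
d = 66.3 mm

66.3


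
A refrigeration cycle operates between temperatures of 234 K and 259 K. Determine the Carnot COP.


dT = 259 - 234 = 25 K
COP_carnot = T_cold / dT = 234 / 25
COP_carnot = 9.36

9.36


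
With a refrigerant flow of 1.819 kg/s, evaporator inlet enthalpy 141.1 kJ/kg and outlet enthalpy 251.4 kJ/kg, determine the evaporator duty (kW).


dh = 251.4 - 141.1 = 110.3 kJ/kg
Q_evap = m_dot * dh = 1.819 * 110.3
Q_evap = 200.64 kW

200.64


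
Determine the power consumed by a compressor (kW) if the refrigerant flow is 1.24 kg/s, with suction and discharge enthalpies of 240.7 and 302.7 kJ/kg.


dh = 302.7 - 240.7 = 62.0 kJ/kg
W = m_dot * dh = 1.24 * 62.0 = 76.88 kW

76.88


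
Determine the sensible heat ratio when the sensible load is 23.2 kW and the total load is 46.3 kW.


SHR = Q_sensible / Q_total
SHR = 23.2 / 46.3
SHR = 0.501

0.501


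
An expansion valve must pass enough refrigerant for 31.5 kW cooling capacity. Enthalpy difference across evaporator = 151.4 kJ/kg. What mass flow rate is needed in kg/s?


m_dot = Q / dh
m_dot = 31.5 / 151.4
m_dot = 0.2081 kg/s

0.2081


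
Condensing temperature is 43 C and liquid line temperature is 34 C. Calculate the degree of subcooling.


Subcooling = T_cond - T_liquid
Subcooling = 43 - 34
Subcooling = 9 K

9


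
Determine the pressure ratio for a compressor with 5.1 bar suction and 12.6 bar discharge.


PR = P_high / P_low
PR = 12.6 / 5.1
PR = 2.471

2.471


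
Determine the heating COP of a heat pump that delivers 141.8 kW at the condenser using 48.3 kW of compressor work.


COP_hp = Q_cond / W
COP_hp = 141.8 / 48.3
COP_hp = 2.936

2.936


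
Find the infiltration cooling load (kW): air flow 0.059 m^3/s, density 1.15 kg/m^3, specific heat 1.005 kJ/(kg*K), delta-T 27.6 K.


Q = V_dot * rho * cp * dT
Q = 0.059 * 1.15 * 1.005 * 27.6
Q = 1.882 kW

1.882


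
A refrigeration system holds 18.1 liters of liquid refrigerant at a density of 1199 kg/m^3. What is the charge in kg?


Charge = V * rho / 1000
Charge = 18.1 * 1199 / 1000
Charge = 21.7 kg

21.7


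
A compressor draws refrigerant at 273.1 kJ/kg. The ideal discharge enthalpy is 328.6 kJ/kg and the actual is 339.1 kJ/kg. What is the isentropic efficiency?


dh_ideal = 328.6 - 273.1 = 55.5 kJ/kg
dh_actual = 339.1 - 273.1 = 66.0 kJ/kg
eta_s = dh_ideal / dh_actual = 55.5 / 66.0
eta_s = 0.8409

0.8409


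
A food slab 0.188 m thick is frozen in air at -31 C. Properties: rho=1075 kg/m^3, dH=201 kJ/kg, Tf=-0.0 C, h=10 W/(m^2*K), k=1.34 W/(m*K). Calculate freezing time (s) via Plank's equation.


dT = -0.0 - (-31) = 31.0 K
term1 = a/(2h) = 0.188/(2*10) = 0.0094
term2 = a^2/(8k) = 0.188^2/(8*1.34) = 0.003297014925
t = rho*dH*1000/dT * (term1 + term2)
t = 1075*201*1000/31.0 * (0.0094 + 0.003297014925)
t = 88500 s

88500


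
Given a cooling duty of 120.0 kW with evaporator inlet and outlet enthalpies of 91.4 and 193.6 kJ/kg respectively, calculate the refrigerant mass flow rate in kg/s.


dh = 193.6 - 91.4 = 102.2 kJ/kg
m_dot = Q / dh = 120.0 / 102.2 = 1.1742 kg/s

1.1742


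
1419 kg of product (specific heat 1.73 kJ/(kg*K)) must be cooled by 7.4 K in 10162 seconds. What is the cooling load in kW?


Q = m * cp * dT / t
Q = 1419 * 1.73 * 7.4 / 10162
Q = 1.788 kW

1.788


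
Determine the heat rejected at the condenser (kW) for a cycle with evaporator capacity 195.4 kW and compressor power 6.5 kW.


Q_cond = Q_evap + W
Q_cond = 195.4 + 6.5
Q_cond = 201.9 kW

201.9


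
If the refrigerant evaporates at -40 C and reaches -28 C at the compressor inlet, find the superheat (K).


Superheat = T_suction - T_evap
Superheat = -28 - (-40)
Superheat = 12 K

12


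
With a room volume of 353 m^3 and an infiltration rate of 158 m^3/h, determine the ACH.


ACH = flow / volume
ACH = 158 / 353
ACH = 0.448

0.448


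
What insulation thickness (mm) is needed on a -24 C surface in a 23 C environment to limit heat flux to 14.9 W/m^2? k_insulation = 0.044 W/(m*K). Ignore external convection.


dT = 23 - (-24) = 47 K
thickness = k * dT / q_max * 1000
thickness = 0.044 * 47 / 14.9 * 1000
thickness = 138.8 mm

138.8


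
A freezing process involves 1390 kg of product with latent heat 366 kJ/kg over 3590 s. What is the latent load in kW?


Q_lat = m * h_fg / t
Q_lat = 1390 * 366 / 3590
Q_lat = 141.71 kW

141.71


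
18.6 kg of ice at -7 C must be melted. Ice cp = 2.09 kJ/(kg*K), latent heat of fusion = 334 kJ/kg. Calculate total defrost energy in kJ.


Sensible heat = cp * dT = 2.09 * 7 = 14.63 kJ/kg
Total per kg = 14.63 + 334 = 348.63 kJ/kg
Q = m * total = 18.6 * 348.63
Q = 6484.5 kJ

6484.5


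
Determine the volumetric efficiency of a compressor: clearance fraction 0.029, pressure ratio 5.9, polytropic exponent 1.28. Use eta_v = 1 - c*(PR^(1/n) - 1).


PR^(1/n) = 5.9^(1/1.28) = 4.00154895
eta_v = 1 - 0.029 * (4.00154895 - 1)
eta_v = 0.913

0.913


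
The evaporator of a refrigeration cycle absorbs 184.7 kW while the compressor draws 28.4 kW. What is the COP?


COP = Q_evap / W
COP = 184.7 / 28.4
COP = 6.504

6.504


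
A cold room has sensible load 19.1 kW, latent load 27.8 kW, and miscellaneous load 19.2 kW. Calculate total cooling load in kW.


Q_total = Q_s + Q_l + Q_misc
Q_total = 19.1 + 27.8 + 19.2
Q_total = 66.1 kW

66.1


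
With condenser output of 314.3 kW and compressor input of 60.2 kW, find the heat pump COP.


COP_hp = Q_cond / W
COP_hp = 314.3 / 60.2
COP_hp = 5.221

5.221


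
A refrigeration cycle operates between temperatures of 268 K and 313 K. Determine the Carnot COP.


dT = 313 - 268 = 45 K
COP_carnot = T_cold / dT = 268 / 45
COP_carnot = 5.956

5.956


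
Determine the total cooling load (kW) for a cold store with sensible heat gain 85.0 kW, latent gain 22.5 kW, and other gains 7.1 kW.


Q_total = Q_s + Q_l + Q_misc
Q_total = 85.0 + 22.5 + 7.1
Q_total = 114.6 kW

114.6


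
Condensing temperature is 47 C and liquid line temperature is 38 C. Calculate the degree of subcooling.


Subcooling = T_cond - T_liquid
Subcooling = 47 - 38
Subcooling = 9 K

9


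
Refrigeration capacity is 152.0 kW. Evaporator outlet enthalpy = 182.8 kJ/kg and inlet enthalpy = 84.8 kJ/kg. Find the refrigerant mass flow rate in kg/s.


dh = 182.8 - 84.8 = 98.0 kJ/kg
m_dot = Q / dh = 152.0 / 98.0 = 1.551 kg/s

1.551


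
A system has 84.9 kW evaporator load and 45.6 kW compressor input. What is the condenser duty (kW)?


Q_cond = Q_evap + W
Q_cond = 84.9 + 45.6
Q_cond = 130.5 kW

130.5


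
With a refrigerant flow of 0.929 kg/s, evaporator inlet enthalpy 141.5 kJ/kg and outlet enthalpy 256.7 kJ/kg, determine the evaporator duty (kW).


dh = 256.7 - 141.5 = 115.2 kJ/kg
Q_evap = m_dot * dh = 0.929 * 115.2
Q_evap = 107.02 kW

107.02


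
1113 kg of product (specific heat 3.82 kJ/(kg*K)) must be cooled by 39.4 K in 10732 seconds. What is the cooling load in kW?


Q = m * cp * dT / t
Q = 1113 * 3.82 * 39.4 / 10732
Q = 15.609 kW

15.609


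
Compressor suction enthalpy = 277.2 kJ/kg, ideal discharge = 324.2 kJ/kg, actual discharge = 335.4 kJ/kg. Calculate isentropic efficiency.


dh_ideal = 324.2 - 277.2 = 47.0 kJ/kg
dh_actual = 335.4 - 277.2 = 58.2 kJ/kg
eta_s = dh_ideal / dh_actual = 47.0 / 58.2
eta_s = 0.8076

0.8076


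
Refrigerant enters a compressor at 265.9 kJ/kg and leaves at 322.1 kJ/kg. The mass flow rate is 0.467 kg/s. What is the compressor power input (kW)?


dh = 322.1 - 265.9 = 56.2 kJ/kg
W = m_dot * dh = 0.467 * 56.2 = 26.25 kW

26.25


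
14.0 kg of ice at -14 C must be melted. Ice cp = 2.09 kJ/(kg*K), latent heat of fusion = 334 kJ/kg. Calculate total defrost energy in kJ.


Sensible heat = cp * dT = 2.09 * 14 = 29.26 kJ/kg
Total per kg = 29.26 + 334 = 363.26 kJ/kg
Q = m * total = 14.0 * 363.26
Q = 5085.6 kJ

5085.6


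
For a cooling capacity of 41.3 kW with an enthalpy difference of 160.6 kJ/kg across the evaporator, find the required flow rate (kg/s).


m_dot = Q / dh
m_dot = 41.3 / 160.6
m_dot = 0.2572 kg/s

0.2572


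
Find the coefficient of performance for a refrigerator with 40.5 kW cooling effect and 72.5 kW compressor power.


COP = Q_evap / W
COP = 40.5 / 72.5
COP = 0.559

0.559


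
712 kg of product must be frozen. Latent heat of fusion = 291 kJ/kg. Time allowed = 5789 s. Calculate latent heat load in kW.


Q_lat = m * h_fg / t
Q_lat = 712 * 291 / 5789
Q_lat = 35.79 kW

35.79


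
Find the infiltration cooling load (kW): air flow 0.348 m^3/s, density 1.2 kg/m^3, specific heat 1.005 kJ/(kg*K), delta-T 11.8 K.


Q = V_dot * rho * cp * dT
Q = 0.348 * 1.2 * 1.005 * 11.8
Q = 4.952 kW

4.952


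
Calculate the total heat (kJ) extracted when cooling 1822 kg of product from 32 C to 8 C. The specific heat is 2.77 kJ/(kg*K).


dT = 32 - (8) = 24 K
Q = m * cp * dT = 1822 * 2.77 * 24
Q = 121127 kJ

121127


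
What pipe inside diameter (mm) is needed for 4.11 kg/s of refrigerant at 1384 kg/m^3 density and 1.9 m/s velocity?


A = m_dot / (rho * v) = 4.11 / (1384 * 1.9) = 0.001562975357 m^2
d = sqrt(4*A/pi) * 1000
d = 44.6 mm

44.6


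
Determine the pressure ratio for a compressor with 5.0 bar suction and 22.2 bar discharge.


PR = P_high / P_low
PR = 22.2 / 5.0
PR = 4.44

4.44


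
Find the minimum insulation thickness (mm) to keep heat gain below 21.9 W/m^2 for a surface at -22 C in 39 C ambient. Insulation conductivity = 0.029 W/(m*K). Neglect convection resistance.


dT = 39 - (-22) = 61 K
thickness = k * dT / q_max * 1000
thickness = 0.029 * 61 / 21.9 * 1000
thickness = 80.8 mm

80.8


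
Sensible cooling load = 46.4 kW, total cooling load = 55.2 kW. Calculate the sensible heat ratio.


SHR = Q_sensible / Q_total
SHR = 46.4 / 55.2
SHR = 0.841

0.841


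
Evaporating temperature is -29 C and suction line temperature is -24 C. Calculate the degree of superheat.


Superheat = T_suction - T_evap
Superheat = -24 - (-29)
Superheat = 5 K

5


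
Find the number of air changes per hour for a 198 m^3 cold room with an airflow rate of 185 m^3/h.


ACH = flow / volume
ACH = 185 / 198
ACH = 0.934

0.934


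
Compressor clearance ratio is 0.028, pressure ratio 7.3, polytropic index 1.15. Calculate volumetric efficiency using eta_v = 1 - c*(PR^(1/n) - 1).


PR^(1/n) = 7.3^(1/1.15) = 5.63268586
eta_v = 1 - 0.028 * (5.63268586 - 1)
eta_v = 0.8703

0.8703


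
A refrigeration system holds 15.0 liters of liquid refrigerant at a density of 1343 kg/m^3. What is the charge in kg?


Charge = V * rho / 1000
Charge = 15.0 * 1343 / 1000
Charge = 20.15 kg

20.15


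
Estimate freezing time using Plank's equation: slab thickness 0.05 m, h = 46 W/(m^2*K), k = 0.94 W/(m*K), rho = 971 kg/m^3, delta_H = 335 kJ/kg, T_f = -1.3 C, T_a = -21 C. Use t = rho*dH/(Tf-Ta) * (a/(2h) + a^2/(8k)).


dT = -1.3 - (-21) = 19.7 K
term1 = a/(2h) = 0.05/(2*46) = 0.0005434782609
term2 = a^2/(8k) = 0.05^2/(8*0.94) = 0.0003324468085
t = rho*dH*1000/dT * (term1 + term2)
t = 971*335*1000/19.7 * (0.0005434782609 + 0.0003324468085)
t = 14463 s

14463


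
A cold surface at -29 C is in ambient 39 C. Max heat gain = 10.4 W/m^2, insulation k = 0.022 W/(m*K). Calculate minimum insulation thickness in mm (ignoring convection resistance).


dT = 39 - (-29) = 68 K
thickness = k * dT / q_max * 1000
thickness = 0.022 * 68 / 10.4 * 1000
thickness = 143.8 mm

143.8


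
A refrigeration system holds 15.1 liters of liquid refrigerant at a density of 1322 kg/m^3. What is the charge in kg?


Charge = V * rho / 1000
Charge = 15.1 * 1322 / 1000
Charge = 19.96 kg

19.96


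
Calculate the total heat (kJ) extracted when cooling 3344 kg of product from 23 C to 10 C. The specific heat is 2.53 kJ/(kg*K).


dT = 23 - (10) = 13 K
Q = m * cp * dT = 3344 * 2.53 * 13
Q = 109984 kJ

109984


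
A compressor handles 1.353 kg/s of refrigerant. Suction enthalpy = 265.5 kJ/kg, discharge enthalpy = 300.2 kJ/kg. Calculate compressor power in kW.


dh = 300.2 - 265.5 = 34.7 kJ/kg
W = m_dot * dh = 1.353 * 34.7 = 46.95 kW

46.95


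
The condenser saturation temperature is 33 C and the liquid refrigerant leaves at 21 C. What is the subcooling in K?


Subcooling = T_cond - T_liquid
Subcooling = 33 - 21
Subcooling = 12 K

12


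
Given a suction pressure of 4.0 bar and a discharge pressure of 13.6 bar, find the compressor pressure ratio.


PR = P_high / P_low
PR = 13.6 / 4.0
PR = 3.4

3.4


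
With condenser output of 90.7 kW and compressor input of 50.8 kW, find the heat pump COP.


COP_hp = Q_cond / W
COP_hp = 90.7 / 50.8
COP_hp = 1.785

1.785


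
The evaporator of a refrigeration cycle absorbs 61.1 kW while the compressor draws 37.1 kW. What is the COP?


COP = Q_evap / W
COP = 61.1 / 37.1
COP = 1.647

1.647


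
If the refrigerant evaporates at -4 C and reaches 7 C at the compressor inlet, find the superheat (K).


Superheat = T_suction - T_evap
Superheat = 7 - (-4)
Superheat = 11 K

11


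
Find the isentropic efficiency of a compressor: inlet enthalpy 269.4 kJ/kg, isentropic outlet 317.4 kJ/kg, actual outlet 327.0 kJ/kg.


dh_ideal = 317.4 - 269.4 = 48.0 kJ/kg
dh_actual = 327.0 - 269.4 = 57.6 kJ/kg
eta_s = dh_ideal / dh_actual = 48.0 / 57.6
eta_s = 0.8333

0.8333


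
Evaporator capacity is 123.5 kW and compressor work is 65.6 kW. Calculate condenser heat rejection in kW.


Q_cond = Q_evap + W
Q_cond = 123.5 + 65.6
Q_cond = 189.1 kW

189.1


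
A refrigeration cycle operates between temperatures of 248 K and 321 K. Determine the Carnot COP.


dT = 321 - 248 = 73 K
COP_carnot = T_cold / dT = 248 / 73
COP_carnot = 3.397

3.397


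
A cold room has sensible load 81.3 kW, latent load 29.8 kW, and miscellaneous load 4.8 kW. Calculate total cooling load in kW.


Q_total = Q_s + Q_l + Q_misc
Q_total = 81.3 + 29.8 + 4.8
Q_total = 115.9 kW

115.9


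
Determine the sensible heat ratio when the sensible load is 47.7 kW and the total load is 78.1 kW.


SHR = Q_sensible / Q_total
SHR = 47.7 / 78.1
SHR = 0.611

0.611


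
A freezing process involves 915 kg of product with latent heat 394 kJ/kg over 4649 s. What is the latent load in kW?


Q_lat = m * h_fg / t
Q_lat = 915 * 394 / 4649
Q_lat = 77.55 kW

77.55


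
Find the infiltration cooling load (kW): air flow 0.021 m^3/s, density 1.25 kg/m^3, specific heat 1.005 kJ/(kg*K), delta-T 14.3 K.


Q = V_dot * rho * cp * dT
Q = 0.021 * 1.25 * 1.005 * 14.3
Q = 0.377 kW

0.377


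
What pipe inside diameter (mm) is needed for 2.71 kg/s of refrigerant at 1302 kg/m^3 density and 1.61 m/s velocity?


A = m_dot / (rho * v) = 2.71 / (1302 * 1.61) = 0.001292803236 m^2
d = sqrt(4*A/pi) * 1000
d = 40.6 mm

40.6


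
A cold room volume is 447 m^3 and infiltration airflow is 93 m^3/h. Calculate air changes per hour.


ACH = flow / volume
ACH = 93 / 447
ACH = 0.208

0.208


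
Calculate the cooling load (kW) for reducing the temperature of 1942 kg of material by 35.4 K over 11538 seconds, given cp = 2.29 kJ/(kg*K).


Q = m * cp * dT / t
Q = 1942 * 2.29 * 35.4 / 11538
Q = 13.644 kW

13.644


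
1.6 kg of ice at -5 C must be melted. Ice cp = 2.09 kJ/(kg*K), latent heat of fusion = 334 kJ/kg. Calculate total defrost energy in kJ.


Sensible heat = cp * dT = 2.09 * 5 = 10.45 kJ/kg
Total per kg = 10.45 + 334 = 344.45 kJ/kg
Q = m * total = 1.6 * 344.45
Q = 551.1 kJ

551.1


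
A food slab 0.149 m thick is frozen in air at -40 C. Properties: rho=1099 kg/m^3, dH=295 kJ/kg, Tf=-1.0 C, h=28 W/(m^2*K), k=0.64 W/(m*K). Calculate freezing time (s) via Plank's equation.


dT = -1.0 - (-40) = 39.0 K
term1 = a/(2h) = 0.149/(2*28) = 0.002660714286
term2 = a^2/(8k) = 0.149^2/(8*0.64) = 0.004336132812
t = rho*dH*1000/dT * (term1 + term2)
t = 1099*295*1000/39.0 * (0.002660714286 + 0.004336132812)
t = 58164 s

58164


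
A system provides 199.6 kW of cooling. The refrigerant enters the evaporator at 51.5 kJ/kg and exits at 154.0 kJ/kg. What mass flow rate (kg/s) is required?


dh = 154.0 - 51.5 = 102.5 kJ/kg
m_dot = Q / dh = 199.6 / 102.5 = 1.9473 kg/s

1.9473


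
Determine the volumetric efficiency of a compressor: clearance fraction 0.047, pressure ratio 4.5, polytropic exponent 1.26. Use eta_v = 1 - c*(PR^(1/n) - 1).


PR^(1/n) = 4.5^(1/1.26) = 3.29930625
eta_v = 1 - 0.047 * (3.29930625 - 1)
eta_v = 0.8919

0.8919


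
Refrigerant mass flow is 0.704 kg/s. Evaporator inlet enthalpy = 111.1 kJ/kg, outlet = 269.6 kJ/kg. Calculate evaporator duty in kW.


dh = 269.6 - 111.1 = 158.5 kJ/kg
Q_evap = m_dot * dh = 0.704 * 158.5
Q_evap = 111.58 kW

111.58


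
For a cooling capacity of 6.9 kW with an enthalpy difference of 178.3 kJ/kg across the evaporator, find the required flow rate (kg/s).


m_dot = Q / dh
m_dot = 6.9 / 178.3
m_dot = 0.0387 kg/s

0.0387


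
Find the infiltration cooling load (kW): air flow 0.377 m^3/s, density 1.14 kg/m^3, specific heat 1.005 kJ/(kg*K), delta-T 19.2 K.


Q = V_dot * rho * cp * dT
Q = 0.377 * 1.14 * 1.005 * 19.2
Q = 8.293 kW

8.293


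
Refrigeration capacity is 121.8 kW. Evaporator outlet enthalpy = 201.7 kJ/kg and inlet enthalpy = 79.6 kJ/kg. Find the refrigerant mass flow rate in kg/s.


dh = 201.7 - 79.6 = 122.1 kJ/kg
m_dot = Q / dh = 121.8 / 122.1 = 0.9975 kg/s

0.9975


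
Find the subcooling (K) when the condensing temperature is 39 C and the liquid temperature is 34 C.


Subcooling = T_cond - T_liquid
Subcooling = 39 - 34
Subcooling = 5 K

5


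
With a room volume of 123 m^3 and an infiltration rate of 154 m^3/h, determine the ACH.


ACH = flow / volume
ACH = 154 / 123
ACH = 1.252

1.252


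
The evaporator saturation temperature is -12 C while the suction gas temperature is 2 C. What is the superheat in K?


Superheat = T_suction - T_evap
Superheat = 2 - (-12)
Superheat = 14 K

14


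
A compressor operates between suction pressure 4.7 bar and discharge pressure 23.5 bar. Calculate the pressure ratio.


PR = P_high / P_low
PR = 23.5 / 4.7
PR = 5.0

5.0


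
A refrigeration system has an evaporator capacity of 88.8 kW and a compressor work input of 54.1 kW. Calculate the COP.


COP = Q_evap / W
COP = 88.8 / 54.1
COP = 1.641

1.641


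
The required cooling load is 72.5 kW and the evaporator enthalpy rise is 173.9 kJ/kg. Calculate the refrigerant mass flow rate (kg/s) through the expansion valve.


m_dot = Q / dh
m_dot = 72.5 / 173.9
m_dot = 0.4169 kg/s

0.4169


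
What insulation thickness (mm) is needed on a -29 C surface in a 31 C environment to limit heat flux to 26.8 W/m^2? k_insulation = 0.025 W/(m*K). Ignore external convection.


dT = 31 - (-29) = 60 K
thickness = k * dT / q_max * 1000
thickness = 0.025 * 60 / 26.8 * 1000
thickness = 56.0 mm

56.0


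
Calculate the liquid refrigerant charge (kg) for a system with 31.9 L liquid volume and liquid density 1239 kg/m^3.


Charge = V * rho / 1000
Charge = 31.9 * 1239 / 1000
Charge = 39.52 kg

39.52


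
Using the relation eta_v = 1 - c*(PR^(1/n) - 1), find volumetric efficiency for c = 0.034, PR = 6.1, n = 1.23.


PR^(1/n) = 6.1^(1/1.23) = 4.34990268
eta_v = 1 - 0.034 * (4.34990268 - 1)
eta_v = 0.8861

0.8861


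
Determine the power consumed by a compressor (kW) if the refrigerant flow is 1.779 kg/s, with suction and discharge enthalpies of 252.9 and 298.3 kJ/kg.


dh = 298.3 - 252.9 = 45.4 kJ/kg
W = m_dot * dh = 1.779 * 45.4 = 80.77 kW

80.77


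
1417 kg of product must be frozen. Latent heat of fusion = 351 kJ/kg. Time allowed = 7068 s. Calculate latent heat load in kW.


Q_lat = m * h_fg / t
Q_lat = 1417 * 351 / 7068
Q_lat = 70.37 kW

70.37


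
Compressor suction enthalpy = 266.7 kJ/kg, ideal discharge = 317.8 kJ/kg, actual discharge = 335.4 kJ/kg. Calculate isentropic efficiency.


dh_ideal = 317.8 - 266.7 = 51.1 kJ/kg
dh_actual = 335.4 - 266.7 = 68.7 kJ/kg
eta_s = dh_ideal / dh_actual = 51.1 / 68.7
eta_s = 0.7438

0.7438


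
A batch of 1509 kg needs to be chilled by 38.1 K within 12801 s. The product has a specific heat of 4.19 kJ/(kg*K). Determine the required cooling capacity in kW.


Q = m * cp * dT / t
Q = 1509 * 4.19 * 38.1 / 12801
Q = 18.818 kW

18.818


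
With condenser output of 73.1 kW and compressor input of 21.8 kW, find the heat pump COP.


COP_hp = Q_cond / W
COP_hp = 73.1 / 21.8
COP_hp = 3.353

3.353


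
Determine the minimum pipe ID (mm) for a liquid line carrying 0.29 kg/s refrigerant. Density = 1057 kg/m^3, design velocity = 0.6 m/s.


A = m_dot / (rho * v) = 0.29 / (1057 * 0.6) = 0.0004572690003 m^2
d = sqrt(4*A/pi) * 1000
d = 24.1 mm

24.1


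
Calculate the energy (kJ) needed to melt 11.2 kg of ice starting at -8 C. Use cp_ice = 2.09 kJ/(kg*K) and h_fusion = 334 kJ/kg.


Sensible heat = cp * dT = 2.09 * 8 = 16.72 kJ/kg
Total per kg = 16.72 + 334 = 350.72 kJ/kg
Q = m * total = 11.2 * 350.72
Q = 3928.1 kJ

3928.1


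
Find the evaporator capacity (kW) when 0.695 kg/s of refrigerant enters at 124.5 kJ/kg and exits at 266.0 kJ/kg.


dh = 266.0 - 124.5 = 141.5 kJ/kg
Q_evap = m_dot * dh = 0.695 * 141.5
Q_evap = 98.34 kW

98.34


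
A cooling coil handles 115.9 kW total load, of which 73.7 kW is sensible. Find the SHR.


SHR = Q_sensible / Q_total
SHR = 73.7 / 115.9
SHR = 0.636

0.636


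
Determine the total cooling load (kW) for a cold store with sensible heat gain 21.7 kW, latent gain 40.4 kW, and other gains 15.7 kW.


Q_total = Q_s + Q_l + Q_misc
Q_total = 21.7 + 40.4 + 15.7
Q_total = 77.8 kW

77.8


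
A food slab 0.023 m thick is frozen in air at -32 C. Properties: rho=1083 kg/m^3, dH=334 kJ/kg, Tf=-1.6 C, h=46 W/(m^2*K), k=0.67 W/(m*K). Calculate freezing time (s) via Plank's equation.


dT = -1.6 - (-32) = 30.4 K
term1 = a/(2h) = 0.023/(2*46) = 0.00025
term2 = a^2/(8k) = 0.023^2/(8*0.67) = 0.00009869402985
t = rho*dH*1000/dT * (term1 + term2)
t = 1083*334*1000/30.4 * (0.00025 + 0.00009869402985)
t = 4149 s

4149


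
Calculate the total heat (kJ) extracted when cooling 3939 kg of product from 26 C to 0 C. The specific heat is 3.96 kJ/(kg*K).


dT = 26 - (0) = 26 K
Q = m * cp * dT = 3939 * 3.96 * 26
Q = 405559 kJ

405559


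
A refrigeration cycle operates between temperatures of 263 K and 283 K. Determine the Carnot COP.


dT = 283 - 263 = 20 K
COP_carnot = T_cold / dT = 263 / 20
COP_carnot = 13.15

13.15


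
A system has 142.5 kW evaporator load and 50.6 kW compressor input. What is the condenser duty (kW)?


Q_cond = Q_evap + W
Q_cond = 142.5 + 50.6
Q_cond = 193.1 kW

193.1


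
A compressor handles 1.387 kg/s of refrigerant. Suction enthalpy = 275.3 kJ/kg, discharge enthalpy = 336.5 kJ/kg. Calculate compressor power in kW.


dh = 336.5 - 275.3 = 61.2 kJ/kg
W = m_dot * dh = 1.387 * 61.2 = 84.88 kW

84.88


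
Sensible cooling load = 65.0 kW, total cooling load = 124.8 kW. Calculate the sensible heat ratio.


SHR = Q_sensible / Q_total
SHR = 65.0 / 124.8
SHR = 0.521

0.521


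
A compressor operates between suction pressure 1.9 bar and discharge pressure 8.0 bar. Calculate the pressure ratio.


PR = P_high / P_low
PR = 8.0 / 1.9
PR = 4.211

4.211


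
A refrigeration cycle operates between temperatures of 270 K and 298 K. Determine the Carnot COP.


dT = 298 - 270 = 28 K
COP_carnot = T_cold / dT = 270 / 28
COP_carnot = 9.643

9.643


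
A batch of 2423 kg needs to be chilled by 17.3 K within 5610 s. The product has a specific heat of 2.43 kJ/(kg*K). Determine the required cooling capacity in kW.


Q = m * cp * dT / t
Q = 2423 * 2.43 * 17.3 / 5610
Q = 18.157 kW

18.157


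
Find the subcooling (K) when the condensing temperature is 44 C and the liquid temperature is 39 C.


Subcooling = T_cond - T_liquid
Subcooling = 44 - 39
Subcooling = 5 K

5


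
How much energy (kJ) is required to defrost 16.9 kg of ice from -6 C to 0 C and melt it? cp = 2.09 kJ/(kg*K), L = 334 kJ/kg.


Sensible heat = cp * dT = 2.09 * 6 = 12.54 kJ/kg
Total per kg = 12.54 + 334 = 346.54 kJ/kg
Q = m * total = 16.9 * 346.54
Q = 5856.5 kJ

5856.5


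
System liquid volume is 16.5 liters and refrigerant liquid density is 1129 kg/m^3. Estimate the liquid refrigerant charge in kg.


Charge = V * rho / 1000
Charge = 16.5 * 1129 / 1000
Charge = 18.63 kg

18.63


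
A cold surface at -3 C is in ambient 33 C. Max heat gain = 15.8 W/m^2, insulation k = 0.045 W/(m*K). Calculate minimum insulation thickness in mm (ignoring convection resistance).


dT = 33 - (-3) = 36 K
thickness = k * dT / q_max * 1000
thickness = 0.045 * 36 / 15.8 * 1000
thickness = 102.5 mm

102.5


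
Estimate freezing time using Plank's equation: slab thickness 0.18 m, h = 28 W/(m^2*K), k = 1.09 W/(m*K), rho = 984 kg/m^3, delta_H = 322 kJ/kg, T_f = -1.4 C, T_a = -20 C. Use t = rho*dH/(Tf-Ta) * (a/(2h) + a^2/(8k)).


dT = -1.4 - (-20) = 18.6 K
term1 = a/(2h) = 0.18/(2*28) = 0.003214285714
term2 = a^2/(8k) = 0.18^2/(8*1.09) = 0.00371559633
t = rho*dH*1000/dT * (term1 + term2)
t = 984*322*1000/18.6 * (0.003214285714 + 0.00371559633)
t = 118049 s

118049


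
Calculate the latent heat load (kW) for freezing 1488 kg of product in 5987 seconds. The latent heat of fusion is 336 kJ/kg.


Q_lat = m * h_fg / t
Q_lat = 1488 * 336 / 5987
Q_lat = 83.51 kW

83.51
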